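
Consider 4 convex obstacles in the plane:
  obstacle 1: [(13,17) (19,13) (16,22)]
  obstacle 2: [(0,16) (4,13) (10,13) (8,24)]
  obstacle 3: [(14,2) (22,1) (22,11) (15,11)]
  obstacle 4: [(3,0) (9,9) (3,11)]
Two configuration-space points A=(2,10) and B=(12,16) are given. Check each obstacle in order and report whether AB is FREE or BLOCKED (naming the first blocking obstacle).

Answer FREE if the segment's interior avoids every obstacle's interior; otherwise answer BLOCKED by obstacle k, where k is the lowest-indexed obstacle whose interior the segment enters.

Obstacle 1 [(13,17) (19,13) (16,22)]:
  edge (13,17)–(19,13): clear
  edge (19,13)–(16,22): clear
  edge (16,22)–(13,17): clear
  midpoint (7,13) outside
  → clear
Obstacle 2 [(0,16) (4,13) (10,13) (8,24)]:
  edge (0,16)–(4,13): clear
  edge (4,13)–(10,13): crosses AB
  edge (10,13)–(8,24): crosses AB
  edge (8,24)–(0,16): clear
  → BLOCKED
Obstacle 3 [(14,2) (22,1) (22,11) (15,11)]:
  edge (14,2)–(22,1): clear
  edge (22,1)–(22,11): clear
  edge (22,11)–(15,11): clear
  edge (15,11)–(14,2): clear
  midpoint (7,13) outside
  → clear
Obstacle 4 [(3,0) (9,9) (3,11)]:
  edge (3,0)–(9,9): clear
  edge (9,9)–(3,11): crosses AB
  edge (3,11)–(3,0): crosses AB
  → BLOCKED

BLOCKED by obstacle 2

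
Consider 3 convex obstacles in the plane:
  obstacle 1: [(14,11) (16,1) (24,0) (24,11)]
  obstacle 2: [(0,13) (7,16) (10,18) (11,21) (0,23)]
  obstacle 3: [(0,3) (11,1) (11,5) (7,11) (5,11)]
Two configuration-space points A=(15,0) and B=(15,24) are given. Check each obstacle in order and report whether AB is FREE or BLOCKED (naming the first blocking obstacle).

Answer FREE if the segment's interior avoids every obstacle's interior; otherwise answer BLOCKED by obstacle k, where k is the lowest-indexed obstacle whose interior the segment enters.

BLOCKED by obstacle 1

Obstacle 1 [(14,11) (16,1) (24,0) (24,11)]:
  edge (14,11)–(16,1): crosses AB
  edge (16,1)–(24,0): clear
  edge (24,0)–(24,11): clear
  edge (24,11)–(14,11): crosses AB
  → BLOCKED
Obstacle 2 [(0,13) (7,16) (10,18) (11,21) (0,23)]:
  edge (0,13)–(7,16): clear
  edge (7,16)–(10,18): clear
  edge (10,18)–(11,21): clear
  edge (11,21)–(0,23): clear
  edge (0,23)–(0,13): clear
  midpoint (15,12) outside
  → clear
Obstacle 3 [(0,3) (11,1) (11,5) (7,11) (5,11)]:
  edge (0,3)–(11,1): clear
  edge (11,1)–(11,5): clear
  edge (11,5)–(7,11): clear
  edge (7,11)–(5,11): clear
  edge (5,11)–(0,3): clear
  midpoint (15,12) outside
  → clear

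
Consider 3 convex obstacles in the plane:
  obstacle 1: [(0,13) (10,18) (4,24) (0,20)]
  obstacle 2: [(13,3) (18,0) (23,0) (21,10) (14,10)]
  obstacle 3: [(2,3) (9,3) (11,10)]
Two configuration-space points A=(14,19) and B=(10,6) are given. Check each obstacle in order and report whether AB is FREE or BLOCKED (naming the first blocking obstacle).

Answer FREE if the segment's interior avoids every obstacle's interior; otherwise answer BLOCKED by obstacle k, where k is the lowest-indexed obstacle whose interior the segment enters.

FREE

Obstacle 1 [(0,13) (10,18) (4,24) (0,20)]:
  edge (0,13)–(10,18): clear
  edge (10,18)–(4,24): clear
  edge (4,24)–(0,20): clear
  edge (0,20)–(0,13): clear
  midpoint (12,25/2) outside
  → clear
Obstacle 2 [(13,3) (18,0) (23,0) (21,10) (14,10)]:
  edge (13,3)–(18,0): clear
  edge (18,0)–(23,0): clear
  edge (23,0)–(21,10): clear
  edge (21,10)–(14,10): clear
  edge (14,10)–(13,3): clear
  midpoint (12,25/2) outside
  → clear
Obstacle 3 [(2,3) (9,3) (11,10)]:
  edge (2,3)–(9,3): clear
  edge (9,3)–(11,10): clear
  edge (11,10)–(2,3): clear
  midpoint (12,25/2) outside
  → clear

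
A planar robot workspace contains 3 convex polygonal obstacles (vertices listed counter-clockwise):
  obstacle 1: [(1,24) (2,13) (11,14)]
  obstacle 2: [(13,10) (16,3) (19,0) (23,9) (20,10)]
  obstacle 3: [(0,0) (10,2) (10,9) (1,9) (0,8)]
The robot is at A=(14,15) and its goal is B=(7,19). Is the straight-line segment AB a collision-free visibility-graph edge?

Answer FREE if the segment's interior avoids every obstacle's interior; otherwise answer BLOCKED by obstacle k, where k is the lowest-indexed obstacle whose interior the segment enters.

FREE

Obstacle 1 [(1,24) (2,13) (11,14)]:
  edge (1,24)–(2,13): clear
  edge (2,13)–(11,14): clear
  edge (11,14)–(1,24): clear
  midpoint (21/2,17) outside
  → clear
Obstacle 2 [(13,10) (16,3) (19,0) (23,9) (20,10)]:
  edge (13,10)–(16,3): clear
  edge (16,3)–(19,0): clear
  edge (19,0)–(23,9): clear
  edge (23,9)–(20,10): clear
  edge (20,10)–(13,10): clear
  midpoint (21/2,17) outside
  → clear
Obstacle 3 [(0,0) (10,2) (10,9) (1,9) (0,8)]:
  edge (0,0)–(10,2): clear
  edge (10,2)–(10,9): clear
  edge (10,9)–(1,9): clear
  edge (1,9)–(0,8): clear
  edge (0,8)–(0,0): clear
  midpoint (21/2,17) outside
  → clear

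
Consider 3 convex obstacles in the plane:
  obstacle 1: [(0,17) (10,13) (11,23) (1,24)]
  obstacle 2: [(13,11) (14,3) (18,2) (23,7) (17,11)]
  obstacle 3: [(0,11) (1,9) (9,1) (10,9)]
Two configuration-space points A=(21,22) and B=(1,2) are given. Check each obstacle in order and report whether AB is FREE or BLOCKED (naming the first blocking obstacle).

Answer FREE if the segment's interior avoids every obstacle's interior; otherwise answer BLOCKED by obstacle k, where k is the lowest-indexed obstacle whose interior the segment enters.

BLOCKED by obstacle 3

Obstacle 1 [(0,17) (10,13) (11,23) (1,24)]:
  edge (0,17)–(10,13): clear
  edge (10,13)–(11,23): clear
  edge (11,23)–(1,24): clear
  edge (1,24)–(0,17): clear
  midpoint (11,12) outside
  → clear
Obstacle 2 [(13,11) (14,3) (18,2) (23,7) (17,11)]:
  edge (13,11)–(14,3): clear
  edge (14,3)–(18,2): clear
  edge (18,2)–(23,7): clear
  edge (23,7)–(17,11): clear
  edge (17,11)–(13,11): clear
  midpoint (11,12) outside
  → clear
Obstacle 3 [(0,11) (1,9) (9,1) (10,9)]:
  edge (0,11)–(1,9): clear
  edge (1,9)–(9,1): crosses AB
  edge (9,1)–(10,9): clear
  edge (10,9)–(0,11): crosses AB
  → BLOCKED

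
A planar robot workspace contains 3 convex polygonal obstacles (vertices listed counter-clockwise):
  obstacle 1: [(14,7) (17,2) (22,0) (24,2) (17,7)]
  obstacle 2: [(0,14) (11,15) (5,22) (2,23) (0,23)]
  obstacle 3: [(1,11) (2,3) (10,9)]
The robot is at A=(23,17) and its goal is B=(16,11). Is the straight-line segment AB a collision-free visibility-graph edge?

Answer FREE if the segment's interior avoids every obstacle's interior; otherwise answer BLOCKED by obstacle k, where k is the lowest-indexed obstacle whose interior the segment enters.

Obstacle 1 [(14,7) (17,2) (22,0) (24,2) (17,7)]:
  edge (14,7)–(17,2): clear
  edge (17,2)–(22,0): clear
  edge (22,0)–(24,2): clear
  edge (24,2)–(17,7): clear
  edge (17,7)–(14,7): clear
  midpoint (39/2,14) outside
  → clear
Obstacle 2 [(0,14) (11,15) (5,22) (2,23) (0,23)]:
  edge (0,14)–(11,15): clear
  edge (11,15)–(5,22): clear
  edge (5,22)–(2,23): clear
  edge (2,23)–(0,23): clear
  edge (0,23)–(0,14): clear
  midpoint (39/2,14) outside
  → clear
Obstacle 3 [(1,11) (2,3) (10,9)]:
  edge (1,11)–(2,3): clear
  edge (2,3)–(10,9): clear
  edge (10,9)–(1,11): clear
  midpoint (39/2,14) outside
  → clear

FREE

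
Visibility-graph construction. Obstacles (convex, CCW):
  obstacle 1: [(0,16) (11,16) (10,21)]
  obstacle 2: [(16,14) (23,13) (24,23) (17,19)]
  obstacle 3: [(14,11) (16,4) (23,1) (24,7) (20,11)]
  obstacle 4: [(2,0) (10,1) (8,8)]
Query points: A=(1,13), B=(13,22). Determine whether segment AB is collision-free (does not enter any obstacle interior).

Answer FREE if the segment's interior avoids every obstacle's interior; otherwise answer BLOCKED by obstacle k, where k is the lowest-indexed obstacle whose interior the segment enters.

Obstacle 1 [(0,16) (11,16) (10,21)]:
  edge (0,16)–(11,16): crosses AB
  edge (11,16)–(10,21): crosses AB
  edge (10,21)–(0,16): clear
  → BLOCKED
Obstacle 2 [(16,14) (23,13) (24,23) (17,19)]:
  edge (16,14)–(23,13): clear
  edge (23,13)–(24,23): clear
  edge (24,23)–(17,19): clear
  edge (17,19)–(16,14): clear
  midpoint (7,35/2) outside
  → clear
Obstacle 3 [(14,11) (16,4) (23,1) (24,7) (20,11)]:
  edge (14,11)–(16,4): clear
  edge (16,4)–(23,1): clear
  edge (23,1)–(24,7): clear
  edge (24,7)–(20,11): clear
  edge (20,11)–(14,11): clear
  midpoint (7,35/2) outside
  → clear
Obstacle 4 [(2,0) (10,1) (8,8)]:
  edge (2,0)–(10,1): clear
  edge (10,1)–(8,8): clear
  edge (8,8)–(2,0): clear
  midpoint (7,35/2) outside
  → clear

BLOCKED by obstacle 1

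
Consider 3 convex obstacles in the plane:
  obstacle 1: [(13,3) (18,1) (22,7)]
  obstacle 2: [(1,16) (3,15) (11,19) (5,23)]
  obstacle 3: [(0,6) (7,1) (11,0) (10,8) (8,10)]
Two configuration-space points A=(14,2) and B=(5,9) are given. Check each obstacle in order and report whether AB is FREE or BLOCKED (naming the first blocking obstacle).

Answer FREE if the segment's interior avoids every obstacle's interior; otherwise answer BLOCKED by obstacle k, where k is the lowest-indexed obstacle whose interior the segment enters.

Obstacle 1 [(13,3) (18,1) (22,7)]:
  edge (13,3)–(18,1): clear
  edge (18,1)–(22,7): clear
  edge (22,7)–(13,3): clear
  midpoint (19/2,11/2) outside
  → clear
Obstacle 2 [(1,16) (3,15) (11,19) (5,23)]:
  edge (1,16)–(3,15): clear
  edge (3,15)–(11,19): clear
  edge (11,19)–(5,23): clear
  edge (5,23)–(1,16): clear
  midpoint (19/2,11/2) outside
  → clear
Obstacle 3 [(0,6) (7,1) (11,0) (10,8) (8,10)]:
  edge (0,6)–(7,1): clear
  edge (7,1)–(11,0): clear
  edge (11,0)–(10,8): crosses AB
  edge (10,8)–(8,10): clear
  edge (8,10)–(0,6): crosses AB
  → BLOCKED

BLOCKED by obstacle 3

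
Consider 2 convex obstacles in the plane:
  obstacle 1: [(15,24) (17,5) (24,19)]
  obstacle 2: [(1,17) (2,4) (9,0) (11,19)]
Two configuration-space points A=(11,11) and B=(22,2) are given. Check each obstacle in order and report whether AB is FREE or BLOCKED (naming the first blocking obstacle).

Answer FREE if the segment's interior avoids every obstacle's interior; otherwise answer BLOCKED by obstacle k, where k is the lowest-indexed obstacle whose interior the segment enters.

Obstacle 1 [(15,24) (17,5) (24,19)]:
  edge (15,24)–(17,5): crosses AB
  edge (17,5)–(24,19): crosses AB
  edge (24,19)–(15,24): clear
  → BLOCKED
Obstacle 2 [(1,17) (2,4) (9,0) (11,19)]:
  edge (1,17)–(2,4): clear
  edge (2,4)–(9,0): clear
  edge (9,0)–(11,19): clear
  edge (11,19)–(1,17): clear
  midpoint (33/2,13/2) outside
  → clear

BLOCKED by obstacle 1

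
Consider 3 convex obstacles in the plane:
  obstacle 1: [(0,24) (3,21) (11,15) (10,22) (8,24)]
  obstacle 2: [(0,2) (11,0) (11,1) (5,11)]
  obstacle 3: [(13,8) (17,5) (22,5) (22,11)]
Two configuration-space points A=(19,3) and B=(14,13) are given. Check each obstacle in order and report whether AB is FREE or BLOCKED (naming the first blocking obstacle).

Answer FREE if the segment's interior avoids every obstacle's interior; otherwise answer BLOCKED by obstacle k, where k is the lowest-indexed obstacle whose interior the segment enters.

BLOCKED by obstacle 3

Obstacle 1 [(0,24) (3,21) (11,15) (10,22) (8,24)]:
  edge (0,24)–(3,21): clear
  edge (3,21)–(11,15): clear
  edge (11,15)–(10,22): clear
  edge (10,22)–(8,24): clear
  edge (8,24)–(0,24): clear
  midpoint (33/2,8) outside
  → clear
Obstacle 2 [(0,2) (11,0) (11,1) (5,11)]:
  edge (0,2)–(11,0): clear
  edge (11,0)–(11,1): clear
  edge (11,1)–(5,11): clear
  edge (5,11)–(0,2): clear
  midpoint (33/2,8) outside
  → clear
Obstacle 3 [(13,8) (17,5) (22,5) (22,11)]:
  edge (13,8)–(17,5): clear
  edge (17,5)–(22,5): crosses AB
  edge (22,5)–(22,11): clear
  edge (22,11)–(13,8): crosses AB
  → BLOCKED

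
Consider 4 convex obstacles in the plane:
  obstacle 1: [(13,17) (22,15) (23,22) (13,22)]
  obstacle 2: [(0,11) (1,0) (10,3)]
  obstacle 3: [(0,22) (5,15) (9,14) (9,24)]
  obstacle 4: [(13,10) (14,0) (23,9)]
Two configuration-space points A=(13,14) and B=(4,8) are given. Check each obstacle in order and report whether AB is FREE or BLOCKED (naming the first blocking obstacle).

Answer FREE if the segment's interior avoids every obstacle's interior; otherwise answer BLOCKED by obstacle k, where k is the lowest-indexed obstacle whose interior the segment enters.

Obstacle 1 [(13,17) (22,15) (23,22) (13,22)]:
  edge (13,17)–(22,15): clear
  edge (22,15)–(23,22): clear
  edge (23,22)–(13,22): clear
  edge (13,22)–(13,17): clear
  midpoint (17/2,11) outside
  → clear
Obstacle 2 [(0,11) (1,0) (10,3)]:
  edge (0,11)–(1,0): clear
  edge (1,0)–(10,3): clear
  edge (10,3)–(0,11): clear
  midpoint (17/2,11) outside
  → clear
Obstacle 3 [(0,22) (5,15) (9,14) (9,24)]:
  edge (0,22)–(5,15): clear
  edge (5,15)–(9,14): clear
  edge (9,14)–(9,24): clear
  edge (9,24)–(0,22): clear
  midpoint (17/2,11) outside
  → clear
Obstacle 4 [(13,10) (14,0) (23,9)]:
  edge (13,10)–(14,0): clear
  edge (14,0)–(23,9): clear
  edge (23,9)–(13,10): clear
  midpoint (17/2,11) outside
  → clear

FREE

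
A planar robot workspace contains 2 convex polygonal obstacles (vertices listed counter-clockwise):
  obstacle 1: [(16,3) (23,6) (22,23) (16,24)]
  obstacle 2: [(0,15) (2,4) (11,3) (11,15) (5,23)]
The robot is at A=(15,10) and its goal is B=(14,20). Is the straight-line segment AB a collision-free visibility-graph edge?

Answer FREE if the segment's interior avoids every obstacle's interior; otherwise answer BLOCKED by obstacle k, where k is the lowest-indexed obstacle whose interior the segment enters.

Obstacle 1 [(16,3) (23,6) (22,23) (16,24)]:
  edge (16,3)–(23,6): clear
  edge (23,6)–(22,23): clear
  edge (22,23)–(16,24): clear
  edge (16,24)–(16,3): clear
  midpoint (29/2,15) outside
  → clear
Obstacle 2 [(0,15) (2,4) (11,3) (11,15) (5,23)]:
  edge (0,15)–(2,4): clear
  edge (2,4)–(11,3): clear
  edge (11,3)–(11,15): clear
  edge (11,15)–(5,23): clear
  edge (5,23)–(0,15): clear
  midpoint (29/2,15) outside
  → clear

FREE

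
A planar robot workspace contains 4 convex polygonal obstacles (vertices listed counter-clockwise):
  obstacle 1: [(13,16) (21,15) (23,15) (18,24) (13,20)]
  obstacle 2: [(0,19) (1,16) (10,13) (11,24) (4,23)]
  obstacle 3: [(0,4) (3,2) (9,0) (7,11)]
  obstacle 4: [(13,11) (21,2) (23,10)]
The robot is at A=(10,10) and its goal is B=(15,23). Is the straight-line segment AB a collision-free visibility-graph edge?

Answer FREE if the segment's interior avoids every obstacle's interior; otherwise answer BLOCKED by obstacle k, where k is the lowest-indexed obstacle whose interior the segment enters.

BLOCKED by obstacle 1

Obstacle 1 [(13,16) (21,15) (23,15) (18,24) (13,20)]:
  edge (13,16)–(21,15): clear
  edge (21,15)–(23,15): clear
  edge (23,15)–(18,24): clear
  edge (18,24)–(13,20): crosses AB
  edge (13,20)–(13,16): crosses AB
  → BLOCKED
Obstacle 2 [(0,19) (1,16) (10,13) (11,24) (4,23)]:
  edge (0,19)–(1,16): clear
  edge (1,16)–(10,13): clear
  edge (10,13)–(11,24): clear
  edge (11,24)–(4,23): clear
  edge (4,23)–(0,19): clear
  midpoint (25/2,33/2) outside
  → clear
Obstacle 3 [(0,4) (3,2) (9,0) (7,11)]:
  edge (0,4)–(3,2): clear
  edge (3,2)–(9,0): clear
  edge (9,0)–(7,11): clear
  edge (7,11)–(0,4): clear
  midpoint (25/2,33/2) outside
  → clear
Obstacle 4 [(13,11) (21,2) (23,10)]:
  edge (13,11)–(21,2): clear
  edge (21,2)–(23,10): clear
  edge (23,10)–(13,11): clear
  midpoint (25/2,33/2) outside
  → clear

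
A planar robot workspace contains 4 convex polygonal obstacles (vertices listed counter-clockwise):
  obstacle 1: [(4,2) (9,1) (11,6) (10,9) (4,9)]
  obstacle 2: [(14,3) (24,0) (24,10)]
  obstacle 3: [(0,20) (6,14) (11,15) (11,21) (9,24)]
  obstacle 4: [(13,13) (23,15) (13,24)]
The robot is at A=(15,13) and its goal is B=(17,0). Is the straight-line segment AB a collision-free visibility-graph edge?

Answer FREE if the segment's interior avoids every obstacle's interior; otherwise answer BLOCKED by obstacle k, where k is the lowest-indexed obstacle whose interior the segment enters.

Obstacle 1 [(4,2) (9,1) (11,6) (10,9) (4,9)]:
  edge (4,2)–(9,1): clear
  edge (9,1)–(11,6): clear
  edge (11,6)–(10,9): clear
  edge (10,9)–(4,9): clear
  edge (4,9)–(4,2): clear
  midpoint (16,13/2) outside
  → clear
Obstacle 2 [(14,3) (24,0) (24,10)]:
  edge (14,3)–(24,0): crosses AB
  edge (24,0)–(24,10): clear
  edge (24,10)–(14,3): crosses AB
  → BLOCKED
Obstacle 3 [(0,20) (6,14) (11,15) (11,21) (9,24)]:
  edge (0,20)–(6,14): clear
  edge (6,14)–(11,15): clear
  edge (11,15)–(11,21): clear
  edge (11,21)–(9,24): clear
  edge (9,24)–(0,20): clear
  midpoint (16,13/2) outside
  → clear
Obstacle 4 [(13,13) (23,15) (13,24)]:
  edge (13,13)–(23,15): clear
  edge (23,15)–(13,24): clear
  edge (13,24)–(13,13): clear
  midpoint (16,13/2) outside
  → clear

BLOCKED by obstacle 2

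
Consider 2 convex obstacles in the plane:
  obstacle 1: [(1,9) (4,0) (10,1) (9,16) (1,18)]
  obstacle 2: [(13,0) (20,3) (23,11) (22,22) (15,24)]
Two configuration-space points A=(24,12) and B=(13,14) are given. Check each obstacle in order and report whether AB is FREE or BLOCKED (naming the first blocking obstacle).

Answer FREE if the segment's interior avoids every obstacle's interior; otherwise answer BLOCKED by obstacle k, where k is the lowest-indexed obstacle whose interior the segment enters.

Obstacle 1 [(1,9) (4,0) (10,1) (9,16) (1,18)]:
  edge (1,9)–(4,0): clear
  edge (4,0)–(10,1): clear
  edge (10,1)–(9,16): clear
  edge (9,16)–(1,18): clear
  edge (1,18)–(1,9): clear
  midpoint (37/2,13) outside
  → clear
Obstacle 2 [(13,0) (20,3) (23,11) (22,22) (15,24)]:
  edge (13,0)–(20,3): clear
  edge (20,3)–(23,11): clear
  edge (23,11)–(22,22): crosses AB
  edge (22,22)–(15,24): clear
  edge (15,24)–(13,0): crosses AB
  → BLOCKED

BLOCKED by obstacle 2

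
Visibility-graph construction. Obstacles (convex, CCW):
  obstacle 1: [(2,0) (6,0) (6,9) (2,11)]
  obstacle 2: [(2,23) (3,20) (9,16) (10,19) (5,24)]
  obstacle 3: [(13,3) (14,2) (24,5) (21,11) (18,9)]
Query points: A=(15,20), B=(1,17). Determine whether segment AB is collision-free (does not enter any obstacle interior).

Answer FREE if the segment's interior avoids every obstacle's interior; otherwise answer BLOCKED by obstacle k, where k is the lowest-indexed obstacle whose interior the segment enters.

Obstacle 1 [(2,0) (6,0) (6,9) (2,11)]:
  edge (2,0)–(6,0): clear
  edge (6,0)–(6,9): clear
  edge (6,9)–(2,11): clear
  edge (2,11)–(2,0): clear
  midpoint (8,37/2) outside
  → clear
Obstacle 2 [(2,23) (3,20) (9,16) (10,19) (5,24)]:
  edge (2,23)–(3,20): clear
  edge (3,20)–(9,16): crosses AB
  edge (9,16)–(10,19): crosses AB
  edge (10,19)–(5,24): clear
  edge (5,24)–(2,23): clear
  → BLOCKED
Obstacle 3 [(13,3) (14,2) (24,5) (21,11) (18,9)]:
  edge (13,3)–(14,2): clear
  edge (14,2)–(24,5): clear
  edge (24,5)–(21,11): clear
  edge (21,11)–(18,9): clear
  edge (18,9)–(13,3): clear
  midpoint (8,37/2) outside
  → clear

BLOCKED by obstacle 2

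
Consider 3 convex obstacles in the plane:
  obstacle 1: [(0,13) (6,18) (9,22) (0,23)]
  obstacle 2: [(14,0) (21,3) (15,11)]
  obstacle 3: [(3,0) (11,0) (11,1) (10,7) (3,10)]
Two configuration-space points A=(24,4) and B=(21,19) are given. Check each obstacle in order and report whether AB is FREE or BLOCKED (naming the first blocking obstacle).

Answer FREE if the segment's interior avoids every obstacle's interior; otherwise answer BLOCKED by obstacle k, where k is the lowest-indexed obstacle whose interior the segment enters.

FREE

Obstacle 1 [(0,13) (6,18) (9,22) (0,23)]:
  edge (0,13)–(6,18): clear
  edge (6,18)–(9,22): clear
  edge (9,22)–(0,23): clear
  edge (0,23)–(0,13): clear
  midpoint (45/2,23/2) outside
  → clear
Obstacle 2 [(14,0) (21,3) (15,11)]:
  edge (14,0)–(21,3): clear
  edge (21,3)–(15,11): clear
  edge (15,11)–(14,0): clear
  midpoint (45/2,23/2) outside
  → clear
Obstacle 3 [(3,0) (11,0) (11,1) (10,7) (3,10)]:
  edge (3,0)–(11,0): clear
  edge (11,0)–(11,1): clear
  edge (11,1)–(10,7): clear
  edge (10,7)–(3,10): clear
  edge (3,10)–(3,0): clear
  midpoint (45/2,23/2) outside
  → clear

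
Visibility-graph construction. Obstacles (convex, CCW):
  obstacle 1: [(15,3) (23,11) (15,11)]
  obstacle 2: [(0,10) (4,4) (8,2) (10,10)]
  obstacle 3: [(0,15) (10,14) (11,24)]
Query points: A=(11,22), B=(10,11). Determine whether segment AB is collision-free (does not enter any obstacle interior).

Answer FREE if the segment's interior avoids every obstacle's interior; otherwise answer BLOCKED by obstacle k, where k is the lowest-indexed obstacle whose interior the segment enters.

Obstacle 1 [(15,3) (23,11) (15,11)]:
  edge (15,3)–(23,11): clear
  edge (23,11)–(15,11): clear
  edge (15,11)–(15,3): clear
  midpoint (21/2,33/2) outside
  → clear
Obstacle 2 [(0,10) (4,4) (8,2) (10,10)]:
  edge (0,10)–(4,4): clear
  edge (4,4)–(8,2): clear
  edge (8,2)–(10,10): clear
  edge (10,10)–(0,10): clear
  midpoint (21/2,33/2) outside
  → clear
Obstacle 3 [(0,15) (10,14) (11,24)]:
  edge (0,15)–(10,14): clear
  edge (10,14)–(11,24): clear
  edge (11,24)–(0,15): clear
  midpoint (21/2,33/2) outside
  → clear

FREE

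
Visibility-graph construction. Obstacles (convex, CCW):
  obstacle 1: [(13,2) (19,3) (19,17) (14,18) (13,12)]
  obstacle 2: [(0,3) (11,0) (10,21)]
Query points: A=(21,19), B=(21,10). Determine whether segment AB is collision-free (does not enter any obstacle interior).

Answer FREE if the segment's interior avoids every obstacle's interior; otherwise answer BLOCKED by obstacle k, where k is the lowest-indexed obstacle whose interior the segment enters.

FREE

Obstacle 1 [(13,2) (19,3) (19,17) (14,18) (13,12)]:
  edge (13,2)–(19,3): clear
  edge (19,3)–(19,17): clear
  edge (19,17)–(14,18): clear
  edge (14,18)–(13,12): clear
  edge (13,12)–(13,2): clear
  midpoint (21,29/2) outside
  → clear
Obstacle 2 [(0,3) (11,0) (10,21)]:
  edge (0,3)–(11,0): clear
  edge (11,0)–(10,21): clear
  edge (10,21)–(0,3): clear
  midpoint (21,29/2) outside
  → clear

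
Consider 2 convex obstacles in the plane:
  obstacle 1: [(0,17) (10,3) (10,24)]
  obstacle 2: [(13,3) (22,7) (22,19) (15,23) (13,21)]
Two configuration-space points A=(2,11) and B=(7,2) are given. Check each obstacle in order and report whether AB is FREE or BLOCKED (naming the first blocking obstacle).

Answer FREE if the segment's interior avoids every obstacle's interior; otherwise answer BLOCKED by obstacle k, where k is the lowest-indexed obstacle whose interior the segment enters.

FREE

Obstacle 1 [(0,17) (10,3) (10,24)]:
  edge (0,17)–(10,3): clear
  edge (10,3)–(10,24): clear
  edge (10,24)–(0,17): clear
  midpoint (9/2,13/2) outside
  → clear
Obstacle 2 [(13,3) (22,7) (22,19) (15,23) (13,21)]:
  edge (13,3)–(22,7): clear
  edge (22,7)–(22,19): clear
  edge (22,19)–(15,23): clear
  edge (15,23)–(13,21): clear
  edge (13,21)–(13,3): clear
  midpoint (9/2,13/2) outside
  → clear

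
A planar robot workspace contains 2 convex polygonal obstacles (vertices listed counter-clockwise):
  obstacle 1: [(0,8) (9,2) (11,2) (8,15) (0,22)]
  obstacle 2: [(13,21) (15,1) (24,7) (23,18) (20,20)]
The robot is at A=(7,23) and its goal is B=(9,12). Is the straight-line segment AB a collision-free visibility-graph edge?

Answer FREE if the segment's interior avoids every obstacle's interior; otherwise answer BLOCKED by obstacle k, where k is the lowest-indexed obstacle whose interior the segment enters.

FREE

Obstacle 1 [(0,8) (9,2) (11,2) (8,15) (0,22)]:
  edge (0,8)–(9,2): clear
  edge (9,2)–(11,2): clear
  edge (11,2)–(8,15): clear
  edge (8,15)–(0,22): clear
  edge (0,22)–(0,8): clear
  midpoint (8,35/2) outside
  → clear
Obstacle 2 [(13,21) (15,1) (24,7) (23,18) (20,20)]:
  edge (13,21)–(15,1): clear
  edge (15,1)–(24,7): clear
  edge (24,7)–(23,18): clear
  edge (23,18)–(20,20): clear
  edge (20,20)–(13,21): clear
  midpoint (8,35/2) outside
  → clear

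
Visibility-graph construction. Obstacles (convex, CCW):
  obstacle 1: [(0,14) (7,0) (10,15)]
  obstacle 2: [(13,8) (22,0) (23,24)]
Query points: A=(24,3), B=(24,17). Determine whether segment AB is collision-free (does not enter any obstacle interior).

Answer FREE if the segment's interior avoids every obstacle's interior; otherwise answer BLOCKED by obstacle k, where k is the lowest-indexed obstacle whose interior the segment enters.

Obstacle 1 [(0,14) (7,0) (10,15)]:
  edge (0,14)–(7,0): clear
  edge (7,0)–(10,15): clear
  edge (10,15)–(0,14): clear
  midpoint (24,10) outside
  → clear
Obstacle 2 [(13,8) (22,0) (23,24)]:
  edge (13,8)–(22,0): clear
  edge (22,0)–(23,24): clear
  edge (23,24)–(13,8): clear
  midpoint (24,10) outside
  → clear

FREE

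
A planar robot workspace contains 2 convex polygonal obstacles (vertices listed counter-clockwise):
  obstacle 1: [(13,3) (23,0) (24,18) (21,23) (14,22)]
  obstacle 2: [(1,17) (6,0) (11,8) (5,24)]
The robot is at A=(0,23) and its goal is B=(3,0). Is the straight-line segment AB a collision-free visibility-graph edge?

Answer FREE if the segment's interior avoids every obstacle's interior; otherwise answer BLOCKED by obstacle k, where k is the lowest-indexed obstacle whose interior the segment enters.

FREE

Obstacle 1 [(13,3) (23,0) (24,18) (21,23) (14,22)]:
  edge (13,3)–(23,0): clear
  edge (23,0)–(24,18): clear
  edge (24,18)–(21,23): clear
  edge (21,23)–(14,22): clear
  edge (14,22)–(13,3): clear
  midpoint (3/2,23/2) outside
  → clear
Obstacle 2 [(1,17) (6,0) (11,8) (5,24)]:
  edge (1,17)–(6,0): clear
  edge (6,0)–(11,8): clear
  edge (11,8)–(5,24): clear
  edge (5,24)–(1,17): clear
  midpoint (3/2,23/2) outside
  → clear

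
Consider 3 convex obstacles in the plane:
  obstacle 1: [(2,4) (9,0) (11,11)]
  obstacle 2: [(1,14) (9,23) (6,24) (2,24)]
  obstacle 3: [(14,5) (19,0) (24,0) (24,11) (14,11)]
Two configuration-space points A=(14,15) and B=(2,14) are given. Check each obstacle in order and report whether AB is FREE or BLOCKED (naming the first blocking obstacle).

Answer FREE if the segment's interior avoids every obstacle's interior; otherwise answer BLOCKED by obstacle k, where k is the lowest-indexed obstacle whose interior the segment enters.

Obstacle 1 [(2,4) (9,0) (11,11)]:
  edge (2,4)–(9,0): clear
  edge (9,0)–(11,11): clear
  edge (11,11)–(2,4): clear
  midpoint (8,29/2) outside
  → clear
Obstacle 2 [(1,14) (9,23) (6,24) (2,24)]:
  edge (1,14)–(9,23): clear
  edge (9,23)–(6,24): clear
  edge (6,24)–(2,24): clear
  edge (2,24)–(1,14): clear
  midpoint (8,29/2) outside
  → clear
Obstacle 3 [(14,5) (19,0) (24,0) (24,11) (14,11)]:
  edge (14,5)–(19,0): clear
  edge (19,0)–(24,0): clear
  edge (24,0)–(24,11): clear
  edge (24,11)–(14,11): clear
  edge (14,11)–(14,5): clear
  midpoint (8,29/2) outside
  → clear

FREE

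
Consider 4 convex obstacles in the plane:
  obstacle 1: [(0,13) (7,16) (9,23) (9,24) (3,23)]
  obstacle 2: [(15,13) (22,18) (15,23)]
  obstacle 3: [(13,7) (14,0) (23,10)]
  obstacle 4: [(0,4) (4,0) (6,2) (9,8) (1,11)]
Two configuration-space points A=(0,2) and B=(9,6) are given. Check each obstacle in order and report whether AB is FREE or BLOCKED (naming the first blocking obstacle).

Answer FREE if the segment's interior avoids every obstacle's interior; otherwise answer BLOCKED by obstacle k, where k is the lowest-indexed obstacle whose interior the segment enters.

Obstacle 1 [(0,13) (7,16) (9,23) (9,24) (3,23)]:
  edge (0,13)–(7,16): clear
  edge (7,16)–(9,23): clear
  edge (9,23)–(9,24): clear
  edge (9,24)–(3,23): clear
  edge (3,23)–(0,13): clear
  midpoint (9/2,4) outside
  → clear
Obstacle 2 [(15,13) (22,18) (15,23)]:
  edge (15,13)–(22,18): clear
  edge (22,18)–(15,23): clear
  edge (15,23)–(15,13): clear
  midpoint (9/2,4) outside
  → clear
Obstacle 3 [(13,7) (14,0) (23,10)]:
  edge (13,7)–(14,0): clear
  edge (14,0)–(23,10): clear
  edge (23,10)–(13,7): clear
  midpoint (9/2,4) outside
  → clear
Obstacle 4 [(0,4) (4,0) (6,2) (9,8) (1,11)]:
  edge (0,4)–(4,0): crosses AB
  edge (4,0)–(6,2): clear
  edge (6,2)–(9,8): crosses AB
  edge (9,8)–(1,11): clear
  edge (1,11)–(0,4): clear
  → BLOCKED

BLOCKED by obstacle 4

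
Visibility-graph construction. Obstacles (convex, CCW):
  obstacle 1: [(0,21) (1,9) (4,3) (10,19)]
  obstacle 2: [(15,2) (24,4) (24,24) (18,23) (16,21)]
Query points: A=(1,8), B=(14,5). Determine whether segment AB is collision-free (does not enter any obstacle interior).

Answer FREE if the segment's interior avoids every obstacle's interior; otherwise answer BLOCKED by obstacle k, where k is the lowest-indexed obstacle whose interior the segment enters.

BLOCKED by obstacle 1

Obstacle 1 [(0,21) (1,9) (4,3) (10,19)]:
  edge (0,21)–(1,9): clear
  edge (1,9)–(4,3): crosses AB
  edge (4,3)–(10,19): crosses AB
  edge (10,19)–(0,21): clear
  → BLOCKED
Obstacle 2 [(15,2) (24,4) (24,24) (18,23) (16,21)]:
  edge (15,2)–(24,4): clear
  edge (24,4)–(24,24): clear
  edge (24,24)–(18,23): clear
  edge (18,23)–(16,21): clear
  edge (16,21)–(15,2): clear
  midpoint (15/2,13/2) outside
  → clear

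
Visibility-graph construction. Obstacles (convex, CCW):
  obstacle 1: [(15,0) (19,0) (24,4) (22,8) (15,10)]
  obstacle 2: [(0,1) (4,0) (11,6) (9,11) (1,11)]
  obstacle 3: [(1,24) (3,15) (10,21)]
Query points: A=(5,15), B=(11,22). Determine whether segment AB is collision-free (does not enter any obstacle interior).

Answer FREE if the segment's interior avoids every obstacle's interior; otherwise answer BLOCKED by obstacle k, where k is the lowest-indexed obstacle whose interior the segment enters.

FREE

Obstacle 1 [(15,0) (19,0) (24,4) (22,8) (15,10)]:
  edge (15,0)–(19,0): clear
  edge (19,0)–(24,4): clear
  edge (24,4)–(22,8): clear
  edge (22,8)–(15,10): clear
  edge (15,10)–(15,0): clear
  midpoint (8,37/2) outside
  → clear
Obstacle 2 [(0,1) (4,0) (11,6) (9,11) (1,11)]:
  edge (0,1)–(4,0): clear
  edge (4,0)–(11,6): clear
  edge (11,6)–(9,11): clear
  edge (9,11)–(1,11): clear
  edge (1,11)–(0,1): clear
  midpoint (8,37/2) outside
  → clear
Obstacle 3 [(1,24) (3,15) (10,21)]:
  edge (1,24)–(3,15): clear
  edge (3,15)–(10,21): clear
  edge (10,21)–(1,24): clear
  midpoint (8,37/2) outside
  → clear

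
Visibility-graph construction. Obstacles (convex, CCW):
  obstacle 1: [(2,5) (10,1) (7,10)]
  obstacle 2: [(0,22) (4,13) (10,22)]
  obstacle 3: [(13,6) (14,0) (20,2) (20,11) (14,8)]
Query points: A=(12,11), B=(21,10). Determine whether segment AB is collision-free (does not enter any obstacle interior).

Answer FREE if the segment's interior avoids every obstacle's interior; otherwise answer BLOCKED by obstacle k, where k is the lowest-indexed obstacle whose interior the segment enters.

BLOCKED by obstacle 3

Obstacle 1 [(2,5) (10,1) (7,10)]:
  edge (2,5)–(10,1): clear
  edge (10,1)–(7,10): clear
  edge (7,10)–(2,5): clear
  midpoint (33/2,21/2) outside
  → clear
Obstacle 2 [(0,22) (4,13) (10,22)]:
  edge (0,22)–(4,13): clear
  edge (4,13)–(10,22): clear
  edge (10,22)–(0,22): clear
  midpoint (33/2,21/2) outside
  → clear
Obstacle 3 [(13,6) (14,0) (20,2) (20,11) (14,8)]:
  edge (13,6)–(14,0): clear
  edge (14,0)–(20,2): clear
  edge (20,2)–(20,11): crosses AB
  edge (20,11)–(14,8): crosses AB
  edge (14,8)–(13,6): clear
  → BLOCKED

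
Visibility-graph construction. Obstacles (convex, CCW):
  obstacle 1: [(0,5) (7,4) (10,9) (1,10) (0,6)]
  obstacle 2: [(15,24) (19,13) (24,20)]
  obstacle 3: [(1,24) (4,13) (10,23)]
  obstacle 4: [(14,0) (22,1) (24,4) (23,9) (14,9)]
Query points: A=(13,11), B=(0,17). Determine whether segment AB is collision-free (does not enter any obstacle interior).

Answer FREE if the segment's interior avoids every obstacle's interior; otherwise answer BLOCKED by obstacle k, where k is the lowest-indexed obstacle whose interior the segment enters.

Obstacle 1 [(0,5) (7,4) (10,9) (1,10) (0,6)]:
  edge (0,5)–(7,4): clear
  edge (7,4)–(10,9): clear
  edge (10,9)–(1,10): clear
  edge (1,10)–(0,6): clear
  edge (0,6)–(0,5): clear
  midpoint (13/2,14) outside
  → clear
Obstacle 2 [(15,24) (19,13) (24,20)]:
  edge (15,24)–(19,13): clear
  edge (19,13)–(24,20): clear
  edge (24,20)–(15,24): clear
  midpoint (13/2,14) outside
  → clear
Obstacle 3 [(1,24) (4,13) (10,23)]:
  edge (1,24)–(4,13): crosses AB
  edge (4,13)–(10,23): crosses AB
  edge (10,23)–(1,24): clear
  → BLOCKED
Obstacle 4 [(14,0) (22,1) (24,4) (23,9) (14,9)]:
  edge (14,0)–(22,1): clear
  edge (22,1)–(24,4): clear
  edge (24,4)–(23,9): clear
  edge (23,9)–(14,9): clear
  edge (14,9)–(14,0): clear
  midpoint (13/2,14) outside
  → clear

BLOCKED by obstacle 3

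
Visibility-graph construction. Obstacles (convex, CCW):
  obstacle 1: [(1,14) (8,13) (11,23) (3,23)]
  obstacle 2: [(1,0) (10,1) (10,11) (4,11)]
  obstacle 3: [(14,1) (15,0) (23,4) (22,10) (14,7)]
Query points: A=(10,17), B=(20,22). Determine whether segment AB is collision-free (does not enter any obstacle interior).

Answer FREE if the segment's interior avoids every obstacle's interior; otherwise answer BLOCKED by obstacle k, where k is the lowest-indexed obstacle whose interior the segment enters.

Obstacle 1 [(1,14) (8,13) (11,23) (3,23)]:
  edge (1,14)–(8,13): clear
  edge (8,13)–(11,23): clear
  edge (11,23)–(3,23): clear
  edge (3,23)–(1,14): clear
  midpoint (15,39/2) outside
  → clear
Obstacle 2 [(1,0) (10,1) (10,11) (4,11)]:
  edge (1,0)–(10,1): clear
  edge (10,1)–(10,11): clear
  edge (10,11)–(4,11): clear
  edge (4,11)–(1,0): clear
  midpoint (15,39/2) outside
  → clear
Obstacle 3 [(14,1) (15,0) (23,4) (22,10) (14,7)]:
  edge (14,1)–(15,0): clear
  edge (15,0)–(23,4): clear
  edge (23,4)–(22,10): clear
  edge (22,10)–(14,7): clear
  edge (14,7)–(14,1): clear
  midpoint (15,39/2) outside
  → clear

FREE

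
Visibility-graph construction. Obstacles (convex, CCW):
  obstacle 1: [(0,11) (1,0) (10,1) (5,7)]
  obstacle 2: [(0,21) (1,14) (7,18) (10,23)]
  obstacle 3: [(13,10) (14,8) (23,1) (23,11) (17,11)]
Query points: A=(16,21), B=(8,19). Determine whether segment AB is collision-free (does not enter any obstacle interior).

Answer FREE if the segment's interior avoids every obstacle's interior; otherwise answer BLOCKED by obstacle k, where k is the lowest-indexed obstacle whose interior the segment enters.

FREE

Obstacle 1 [(0,11) (1,0) (10,1) (5,7)]:
  edge (0,11)–(1,0): clear
  edge (1,0)–(10,1): clear
  edge (10,1)–(5,7): clear
  edge (5,7)–(0,11): clear
  midpoint (12,20) outside
  → clear
Obstacle 2 [(0,21) (1,14) (7,18) (10,23)]:
  edge (0,21)–(1,14): clear
  edge (1,14)–(7,18): clear
  edge (7,18)–(10,23): clear
  edge (10,23)–(0,21): clear
  midpoint (12,20) outside
  → clear
Obstacle 3 [(13,10) (14,8) (23,1) (23,11) (17,11)]:
  edge (13,10)–(14,8): clear
  edge (14,8)–(23,1): clear
  edge (23,1)–(23,11): clear
  edge (23,11)–(17,11): clear
  edge (17,11)–(13,10): clear
  midpoint (12,20) outside
  → clear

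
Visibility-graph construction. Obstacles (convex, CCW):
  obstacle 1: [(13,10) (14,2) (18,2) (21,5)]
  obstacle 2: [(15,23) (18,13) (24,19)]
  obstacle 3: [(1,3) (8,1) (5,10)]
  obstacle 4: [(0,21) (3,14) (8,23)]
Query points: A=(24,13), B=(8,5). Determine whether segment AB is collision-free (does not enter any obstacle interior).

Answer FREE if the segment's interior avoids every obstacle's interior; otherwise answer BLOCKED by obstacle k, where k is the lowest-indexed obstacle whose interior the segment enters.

BLOCKED by obstacle 1

Obstacle 1 [(13,10) (14,2) (18,2) (21,5)]:
  edge (13,10)–(14,2): crosses AB
  edge (14,2)–(18,2): clear
  edge (18,2)–(21,5): clear
  edge (21,5)–(13,10): crosses AB
  → BLOCKED
Obstacle 2 [(15,23) (18,13) (24,19)]:
  edge (15,23)–(18,13): clear
  edge (18,13)–(24,19): clear
  edge (24,19)–(15,23): clear
  midpoint (16,9) outside
  → clear
Obstacle 3 [(1,3) (8,1) (5,10)]:
  edge (1,3)–(8,1): clear
  edge (8,1)–(5,10): clear
  edge (5,10)–(1,3): clear
  midpoint (16,9) outside
  → clear
Obstacle 4 [(0,21) (3,14) (8,23)]:
  edge (0,21)–(3,14): clear
  edge (3,14)–(8,23): clear
  edge (8,23)–(0,21): clear
  midpoint (16,9) outside
  → clear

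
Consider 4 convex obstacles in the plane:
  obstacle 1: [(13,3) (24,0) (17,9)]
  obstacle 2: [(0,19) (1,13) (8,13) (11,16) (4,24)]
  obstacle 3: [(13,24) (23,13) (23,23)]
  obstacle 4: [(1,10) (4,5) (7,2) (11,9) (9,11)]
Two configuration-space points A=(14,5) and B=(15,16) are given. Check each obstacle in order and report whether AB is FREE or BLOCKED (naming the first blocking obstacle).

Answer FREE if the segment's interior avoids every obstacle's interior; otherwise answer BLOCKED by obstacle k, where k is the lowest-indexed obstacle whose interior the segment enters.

Obstacle 1 [(13,3) (24,0) (17,9)]:
  edge (13,3)–(24,0): clear
  edge (24,0)–(17,9): clear
  edge (17,9)–(13,3): clear
  midpoint (29/2,21/2) outside
  → clear
Obstacle 2 [(0,19) (1,13) (8,13) (11,16) (4,24)]:
  edge (0,19)–(1,13): clear
  edge (1,13)–(8,13): clear
  edge (8,13)–(11,16): clear
  edge (11,16)–(4,24): clear
  edge (4,24)–(0,19): clear
  midpoint (29/2,21/2) outside
  → clear
Obstacle 3 [(13,24) (23,13) (23,23)]:
  edge (13,24)–(23,13): clear
  edge (23,13)–(23,23): clear
  edge (23,23)–(13,24): clear
  midpoint (29/2,21/2) outside
  → clear
Obstacle 4 [(1,10) (4,5) (7,2) (11,9) (9,11)]:
  edge (1,10)–(4,5): clear
  edge (4,5)–(7,2): clear
  edge (7,2)–(11,9): clear
  edge (11,9)–(9,11): clear
  edge (9,11)–(1,10): clear
  midpoint (29/2,21/2) outside
  → clear

FREE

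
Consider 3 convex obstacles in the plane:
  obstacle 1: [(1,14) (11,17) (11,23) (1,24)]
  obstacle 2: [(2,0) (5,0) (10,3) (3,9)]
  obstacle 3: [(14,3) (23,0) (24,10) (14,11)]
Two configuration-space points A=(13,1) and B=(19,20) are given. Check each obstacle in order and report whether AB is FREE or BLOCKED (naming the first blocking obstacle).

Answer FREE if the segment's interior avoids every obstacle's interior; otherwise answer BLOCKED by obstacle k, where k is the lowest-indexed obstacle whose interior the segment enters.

Obstacle 1 [(1,14) (11,17) (11,23) (1,24)]:
  edge (1,14)–(11,17): clear
  edge (11,17)–(11,23): clear
  edge (11,23)–(1,24): clear
  edge (1,24)–(1,14): clear
  midpoint (16,21/2) outside
  → clear
Obstacle 2 [(2,0) (5,0) (10,3) (3,9)]:
  edge (2,0)–(5,0): clear
  edge (5,0)–(10,3): clear
  edge (10,3)–(3,9): clear
  edge (3,9)–(2,0): clear
  midpoint (16,21/2) outside
  → clear
Obstacle 3 [(14,3) (23,0) (24,10) (14,11)]:
  edge (14,3)–(23,0): clear
  edge (23,0)–(24,10): clear
  edge (24,10)–(14,11): crosses AB
  edge (14,11)–(14,3): crosses AB
  → BLOCKED

BLOCKED by obstacle 3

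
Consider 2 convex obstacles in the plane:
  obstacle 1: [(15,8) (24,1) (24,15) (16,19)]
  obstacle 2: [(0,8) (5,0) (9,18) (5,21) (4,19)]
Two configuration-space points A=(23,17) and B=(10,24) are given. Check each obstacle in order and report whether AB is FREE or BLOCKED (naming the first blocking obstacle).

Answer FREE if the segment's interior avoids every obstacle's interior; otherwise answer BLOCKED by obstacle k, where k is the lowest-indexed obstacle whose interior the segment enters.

Obstacle 1 [(15,8) (24,1) (24,15) (16,19)]:
  edge (15,8)–(24,1): clear
  edge (24,1)–(24,15): clear
  edge (24,15)–(16,19): clear
  edge (16,19)–(15,8): clear
  midpoint (33/2,41/2) outside
  → clear
Obstacle 2 [(0,8) (5,0) (9,18) (5,21) (4,19)]:
  edge (0,8)–(5,0): clear
  edge (5,0)–(9,18): clear
  edge (9,18)–(5,21): clear
  edge (5,21)–(4,19): clear
  edge (4,19)–(0,8): clear
  midpoint (33/2,41/2) outside
  → clear

FREE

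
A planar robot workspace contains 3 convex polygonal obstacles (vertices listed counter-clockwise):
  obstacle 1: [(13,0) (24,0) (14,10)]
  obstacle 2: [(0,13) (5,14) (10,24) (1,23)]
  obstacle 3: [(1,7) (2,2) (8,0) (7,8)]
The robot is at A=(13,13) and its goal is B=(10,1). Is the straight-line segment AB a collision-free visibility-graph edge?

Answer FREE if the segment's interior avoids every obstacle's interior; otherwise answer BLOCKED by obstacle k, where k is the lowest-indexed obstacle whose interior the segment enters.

Obstacle 1 [(13,0) (24,0) (14,10)]:
  edge (13,0)–(24,0): clear
  edge (24,0)–(14,10): clear
  edge (14,10)–(13,0): clear
  midpoint (23/2,7) outside
  → clear
Obstacle 2 [(0,13) (5,14) (10,24) (1,23)]:
  edge (0,13)–(5,14): clear
  edge (5,14)–(10,24): clear
  edge (10,24)–(1,23): clear
  edge (1,23)–(0,13): clear
  midpoint (23/2,7) outside
  → clear
Obstacle 3 [(1,7) (2,2) (8,0) (7,8)]:
  edge (1,7)–(2,2): clear
  edge (2,2)–(8,0): clear
  edge (8,0)–(7,8): clear
  edge (7,8)–(1,7): clear
  midpoint (23/2,7) outside
  → clear

FREE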